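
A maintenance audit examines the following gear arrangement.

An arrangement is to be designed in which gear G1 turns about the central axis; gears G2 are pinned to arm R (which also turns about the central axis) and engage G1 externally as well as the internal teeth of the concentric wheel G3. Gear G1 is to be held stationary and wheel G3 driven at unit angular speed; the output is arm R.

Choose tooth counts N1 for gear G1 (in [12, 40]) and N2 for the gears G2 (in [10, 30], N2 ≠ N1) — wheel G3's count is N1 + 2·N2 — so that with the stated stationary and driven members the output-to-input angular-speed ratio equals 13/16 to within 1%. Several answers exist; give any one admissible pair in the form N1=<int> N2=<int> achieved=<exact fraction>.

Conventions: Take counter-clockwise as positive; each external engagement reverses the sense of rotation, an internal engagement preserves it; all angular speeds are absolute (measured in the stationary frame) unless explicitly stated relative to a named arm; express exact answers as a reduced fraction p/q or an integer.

N1=12 N2=20 achieved=13/16

planetary set to be sized for 13/16 (Willis relation)
Willis with ω_sun = 0: ω_arm/ω_ring = N3/(N1+N3); set equal to 13/16  ⇒  N3/N1 = (13/16)/(1 − 13/16) = 13/3
N3 = N1 + 2·N2  ⇒  N2/N1 = (N3/N1 − 1)/2 = (13/3 − 1)/2 = 5/3
smallest multiple with N1 ≥ 12 and N2 ≥ 10: k = 4  ⇒  N1 = 4·3 = 12, N2 = 4·5 = 20 (N1 ≤ 40, N2 ≤ 30, N2 ≠ N1 ✓), N3 = 12 + 2·20 = 52
check: N3/(N1+N3) with N1 = 12, N3 = 52 gives 13/16; |achieved − target| = 0 ≤ 13/1600 ✓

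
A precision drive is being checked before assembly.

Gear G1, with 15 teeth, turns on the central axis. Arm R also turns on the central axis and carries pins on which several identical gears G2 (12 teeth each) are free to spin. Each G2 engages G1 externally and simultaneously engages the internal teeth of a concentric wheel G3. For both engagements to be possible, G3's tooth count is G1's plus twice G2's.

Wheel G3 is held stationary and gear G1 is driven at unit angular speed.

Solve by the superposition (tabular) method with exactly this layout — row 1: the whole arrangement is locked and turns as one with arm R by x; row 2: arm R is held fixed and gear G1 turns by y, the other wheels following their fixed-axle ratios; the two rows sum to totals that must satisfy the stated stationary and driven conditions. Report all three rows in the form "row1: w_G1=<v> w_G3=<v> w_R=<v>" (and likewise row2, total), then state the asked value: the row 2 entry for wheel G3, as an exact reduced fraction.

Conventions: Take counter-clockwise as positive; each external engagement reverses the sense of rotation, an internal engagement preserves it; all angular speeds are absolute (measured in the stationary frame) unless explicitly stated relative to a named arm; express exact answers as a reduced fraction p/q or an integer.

row1: w_G1=5/18 w_G3=5/18 w_R=5/18
row2: w_G1=13/18 w_G3=-5/18 w_R=0
total: w_G1=1 w_G3=0 w_R=5/18
asked value: -5/18

topology: planetary set — G1 15T / G2 12T / G3 39T, arm = carrier (Willis)
row 1 — lock + rotate with arm: ω_sun = ω_ring = ω_arm = x
row 2 — arm fixed, fixed-axis ratios: sun y, ring −(15/39)·y, arm 0
boundary: total ω_ring = x − (15/39)·y = 0 and total ω_sun = x + y = 1  ⇒  y = 13/18, x = 5/18
row 2 ring = −(15/39)·13/18 = -5/18
totals (row 1 + row 2): sun 5/18 + 13/18 = 1, ring 5/18 + (-5/18) = 0, arm 5/18 + 0 = 5/18
asked cell (row2, ring) = -5/18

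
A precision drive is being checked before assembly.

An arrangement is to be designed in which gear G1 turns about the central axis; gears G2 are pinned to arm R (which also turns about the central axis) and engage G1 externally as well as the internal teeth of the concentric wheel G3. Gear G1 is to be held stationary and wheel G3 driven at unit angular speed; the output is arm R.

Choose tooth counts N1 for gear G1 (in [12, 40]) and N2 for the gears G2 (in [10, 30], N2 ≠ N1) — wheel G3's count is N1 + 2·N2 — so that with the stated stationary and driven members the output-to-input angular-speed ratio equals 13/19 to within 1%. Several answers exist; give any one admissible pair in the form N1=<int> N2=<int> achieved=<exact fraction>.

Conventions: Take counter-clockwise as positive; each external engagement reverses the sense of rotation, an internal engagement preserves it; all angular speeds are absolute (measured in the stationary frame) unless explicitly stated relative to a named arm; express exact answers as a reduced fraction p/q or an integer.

N1=24 N2=14 achieved=13/19

topology: planetary set — design target 13/19, arm = carrier (Willis)
Willis with ω_sun = 0: ω_arm/ω_ring = N3/(N1+N3); set equal to 13/19  ⇒  N3/N1 = (13/19)/(1 − 13/19) = 13/6
N3 = N1 + 2·N2  ⇒  N2/N1 = (N3/N1 − 1)/2 = (13/6 − 1)/2 = 7/12
smallest multiple with N1 ≥ 12 and N2 ≥ 10: k = 2  ⇒  N1 = 2·12 = 24, N2 = 2·7 = 14 (N1 ≤ 40, N2 ≤ 30, N2 ≠ N1 ✓), N3 = 24 + 2·14 = 52
check: N3/(N1+N3) with N1 = 24, N3 = 52 gives 13/19; |achieved − target| = 0 ≤ 13/1900 ✓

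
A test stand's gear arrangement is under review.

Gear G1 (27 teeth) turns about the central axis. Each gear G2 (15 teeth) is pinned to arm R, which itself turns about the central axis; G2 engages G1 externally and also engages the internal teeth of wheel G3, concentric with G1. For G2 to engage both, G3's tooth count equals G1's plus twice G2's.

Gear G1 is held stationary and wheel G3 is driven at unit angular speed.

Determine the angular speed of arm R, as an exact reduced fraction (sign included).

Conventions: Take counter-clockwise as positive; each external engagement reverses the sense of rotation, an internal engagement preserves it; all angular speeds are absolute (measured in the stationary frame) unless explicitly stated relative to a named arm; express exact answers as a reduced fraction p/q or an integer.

19/28

topology: planetary set — G1 27T / G2 15T / G3 57T, arm = carrier (Willis)
ring teeth: 27 + 2·15 = 57
27(ω_sun−ω_arm) = −57(ω_ring−ω_arm),  ω_sun = 0, ω_ring = 1
27(0−ω_arm) = −57(1−ω_arm)  ⇒  84·ω_arm = 57  ⇒  ω_arm = 19/28
exact speed ratio = 19/28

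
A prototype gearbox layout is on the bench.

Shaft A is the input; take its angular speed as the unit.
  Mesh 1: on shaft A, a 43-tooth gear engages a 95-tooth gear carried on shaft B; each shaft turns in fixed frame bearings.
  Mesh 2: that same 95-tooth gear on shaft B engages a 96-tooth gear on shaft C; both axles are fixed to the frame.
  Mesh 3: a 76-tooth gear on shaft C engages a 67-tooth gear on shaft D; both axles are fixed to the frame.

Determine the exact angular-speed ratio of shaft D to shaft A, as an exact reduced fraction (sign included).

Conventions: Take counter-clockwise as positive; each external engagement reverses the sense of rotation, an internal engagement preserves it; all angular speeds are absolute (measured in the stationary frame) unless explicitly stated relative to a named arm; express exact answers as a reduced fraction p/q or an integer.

-817/1608

class = fixed-axis compound train [3 meshes; 3 ratios multiply, 3 sense flips]
mesh 1 [43T→95T]: running ratio 43/95, sense −
mesh 2 [95T→96T]: running ratio 43/96, sense +
mesh 3 [76T→67T]: running ratio 817/1608, sense −
ω_out/ω_in = -817/1608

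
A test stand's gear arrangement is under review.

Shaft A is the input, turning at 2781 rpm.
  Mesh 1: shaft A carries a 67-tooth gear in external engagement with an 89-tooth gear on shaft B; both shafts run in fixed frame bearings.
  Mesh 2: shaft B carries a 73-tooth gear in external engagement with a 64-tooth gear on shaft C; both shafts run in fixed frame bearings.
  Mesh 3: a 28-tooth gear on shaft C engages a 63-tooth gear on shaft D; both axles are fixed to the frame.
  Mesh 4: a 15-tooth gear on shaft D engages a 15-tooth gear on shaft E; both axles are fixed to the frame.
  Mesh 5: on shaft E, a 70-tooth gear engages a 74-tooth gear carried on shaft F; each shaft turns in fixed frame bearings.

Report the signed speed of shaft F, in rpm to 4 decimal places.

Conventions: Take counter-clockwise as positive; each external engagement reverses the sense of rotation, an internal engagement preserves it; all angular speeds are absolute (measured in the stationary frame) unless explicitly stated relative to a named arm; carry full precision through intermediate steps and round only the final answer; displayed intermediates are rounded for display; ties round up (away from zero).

recognized (6 fixed axles, 5 meshes): fixed-axis compound train
mesh 1 [67T→89T]: ω = 2781.0000×67/89 = 2093.5618 rpm, sense flips to −
mesh 2 [73T→64T]: ω = 2093.5618×73/64 = 2387.9689 rpm, sense flips to +
mesh 3 [28T→63T]: ω = 2387.9689×28/63 = 1061.3195 rpm, sense flips to −
mesh 4 [15T→15T]: ω = 1061.3195×15/15 = 1061.3195 rpm, sense flips to +
mesh 5 [70T→74T]: ω = 1061.3195×70/74 = 1003.9509 rpm, sense flips to −
signed output speed = -1003.9509 rpm

-1003.9509 rpm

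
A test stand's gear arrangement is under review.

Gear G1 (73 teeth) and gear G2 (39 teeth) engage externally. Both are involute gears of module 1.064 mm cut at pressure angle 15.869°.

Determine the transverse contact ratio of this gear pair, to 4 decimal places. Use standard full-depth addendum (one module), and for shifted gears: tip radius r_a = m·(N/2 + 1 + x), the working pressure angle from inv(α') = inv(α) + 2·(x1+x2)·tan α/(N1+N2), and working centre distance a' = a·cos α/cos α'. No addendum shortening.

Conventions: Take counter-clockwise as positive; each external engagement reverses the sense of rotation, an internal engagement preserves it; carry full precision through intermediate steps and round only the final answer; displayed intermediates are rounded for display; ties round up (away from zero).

recognized (one external pair, fixed centres): single-mesh tooth geometry, m = 1.064, N1 = 73, N2 = 39
base radii: r_b1 = 37.355937, r_b2 = 19.957281
tip radii: r_a1 = 39.900000, r_a2 = 21.812000
no profile shift: α' = α, a' = a
action lengths: √(r_a1²−r_b1²) = 14.019415, √(r_a2²−r_b2²) = 8.801720
base pitch p_b = π·m·cos α = 3.215264
CR = (14.019415 + 8.801720 − 59.584000·sin 15.86900°)/3.215264 = 2.030488
contact ratio ≈ 2.0305

2.0305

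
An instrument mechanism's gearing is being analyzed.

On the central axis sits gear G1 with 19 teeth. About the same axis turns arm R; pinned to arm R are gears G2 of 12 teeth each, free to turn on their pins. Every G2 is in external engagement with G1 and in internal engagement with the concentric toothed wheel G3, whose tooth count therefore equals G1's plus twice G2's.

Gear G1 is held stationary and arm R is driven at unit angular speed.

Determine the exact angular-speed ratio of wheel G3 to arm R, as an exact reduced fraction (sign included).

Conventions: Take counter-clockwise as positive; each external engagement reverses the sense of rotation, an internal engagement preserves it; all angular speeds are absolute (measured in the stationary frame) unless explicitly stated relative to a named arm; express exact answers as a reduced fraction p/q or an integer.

62/43

class = planetary set [G3 = 19+2·12 = 43; Willis about the carrier]
ring teeth: 19 + 2·12 = 43
19(ω_sun−ω_arm) = −43(ω_ring−ω_arm),  ω_sun = 0, ω_arm = 1
ω_ring = 1 − (19/43)(0−1) = 62/43
ω_out/ω_in = 62/43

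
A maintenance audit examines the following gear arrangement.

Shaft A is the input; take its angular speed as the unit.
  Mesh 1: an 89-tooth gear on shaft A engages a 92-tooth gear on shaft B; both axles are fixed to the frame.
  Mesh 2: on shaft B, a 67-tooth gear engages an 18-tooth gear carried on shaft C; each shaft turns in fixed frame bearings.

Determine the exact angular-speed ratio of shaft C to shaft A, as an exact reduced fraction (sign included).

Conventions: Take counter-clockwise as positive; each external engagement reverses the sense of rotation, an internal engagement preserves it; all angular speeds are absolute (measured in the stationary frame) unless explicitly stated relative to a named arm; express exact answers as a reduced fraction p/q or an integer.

5963/1656

class = fixed-axis compound train [2 meshes; 2 ratios multiply, 2 sense flips]
mesh 1 [89T→92T]: running ratio 89/92, sense −
mesh 2 [67T→18T]: running ratio 5963/1656, sense +
ω_out/ω_in = 5963/1656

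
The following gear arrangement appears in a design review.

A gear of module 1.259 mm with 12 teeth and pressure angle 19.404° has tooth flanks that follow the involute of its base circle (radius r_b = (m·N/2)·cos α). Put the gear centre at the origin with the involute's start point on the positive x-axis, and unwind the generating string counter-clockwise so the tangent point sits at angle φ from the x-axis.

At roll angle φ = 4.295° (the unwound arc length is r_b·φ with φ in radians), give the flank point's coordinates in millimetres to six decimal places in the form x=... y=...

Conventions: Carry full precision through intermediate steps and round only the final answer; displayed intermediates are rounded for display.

class = single-mesh tooth geometry [base-circle involute, m = 1.259, 12T]
pitch radius r_p = m·N/2 = 1.259·12/2 = 7.554000
base radius r_b = r_p·cos α = 7.554000·cos 19.404° = 7.124929
roll angle φ = 4.295° = 0.07496189 rad
x = r_b·(cos φ + φ·sin φ) = 7.144919
y = r_b·(sin φ − φ·cos φ) = 0.001000

x=7.144919 y=0.001000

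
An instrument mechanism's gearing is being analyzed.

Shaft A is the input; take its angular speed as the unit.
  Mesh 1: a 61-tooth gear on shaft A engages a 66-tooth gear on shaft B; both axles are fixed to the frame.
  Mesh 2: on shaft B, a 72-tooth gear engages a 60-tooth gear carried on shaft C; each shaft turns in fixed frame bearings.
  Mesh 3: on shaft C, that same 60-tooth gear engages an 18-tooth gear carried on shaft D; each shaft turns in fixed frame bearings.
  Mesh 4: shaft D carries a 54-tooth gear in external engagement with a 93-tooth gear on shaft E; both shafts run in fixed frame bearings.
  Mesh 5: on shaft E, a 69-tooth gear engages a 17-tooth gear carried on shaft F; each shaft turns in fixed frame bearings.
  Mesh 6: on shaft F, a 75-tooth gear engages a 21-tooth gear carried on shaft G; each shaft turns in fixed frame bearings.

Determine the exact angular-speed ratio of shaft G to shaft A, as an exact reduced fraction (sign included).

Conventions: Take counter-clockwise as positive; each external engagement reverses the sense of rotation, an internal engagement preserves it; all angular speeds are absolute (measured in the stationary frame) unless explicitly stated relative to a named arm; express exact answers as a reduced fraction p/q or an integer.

class = fixed-axis compound train [6 meshes; 6 ratios multiply, 6 sense flips]
mesh 1 [61T→66T]: running ratio 61/66, sense −
mesh 2 [72T→60T]: running ratio 61/55, sense +
mesh 3 [60T→18T]: running ratio 122/33, sense −
mesh 4 [54T→93T]: running ratio 732/341, sense +
mesh 5 [69T→17T]: running ratio 50508/5797, sense −
mesh 6 [75T→21T]: running ratio 1262700/40579, sense +
ω_out/ω_in = 1262700/40579

1262700/40579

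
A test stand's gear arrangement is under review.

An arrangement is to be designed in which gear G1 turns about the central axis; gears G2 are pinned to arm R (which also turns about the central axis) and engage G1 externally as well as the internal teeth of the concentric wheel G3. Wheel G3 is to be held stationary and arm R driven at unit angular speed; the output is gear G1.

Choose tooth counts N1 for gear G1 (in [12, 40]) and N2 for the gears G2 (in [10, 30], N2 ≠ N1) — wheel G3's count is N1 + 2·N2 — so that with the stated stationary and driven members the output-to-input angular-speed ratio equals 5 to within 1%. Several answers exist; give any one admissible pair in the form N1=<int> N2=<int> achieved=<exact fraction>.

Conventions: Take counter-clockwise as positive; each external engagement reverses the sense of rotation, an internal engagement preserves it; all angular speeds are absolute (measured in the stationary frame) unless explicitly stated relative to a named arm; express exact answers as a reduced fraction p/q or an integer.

topology: planetary set — design target 5, arm = carrier (Willis)
Willis with ω_ring = 0: ω_sun/ω_arm = (N1+N3)/N1; set equal to 5  ⇒  N3/N1 = 5 − 1 = 4
N3 = N1 + 2·N2  ⇒  N2/N1 = (N3/N1 − 1)/2 = (4 − 1)/2 = 3/2
smallest multiple with N1 ≥ 12 and N2 ≥ 10: k = 6  ⇒  N1 = 6·2 = 12, N2 = 6·3 = 18 (N1 ≤ 40, N2 ≤ 30, N2 ≠ N1 ✓), N3 = 12 + 2·18 = 48
check: (N1+N3)/N1 with N1 = 12, N3 = 48 gives 5; |achieved − target| = 0 ≤ 1/20 ✓

N1=12 N2=18 achieved=5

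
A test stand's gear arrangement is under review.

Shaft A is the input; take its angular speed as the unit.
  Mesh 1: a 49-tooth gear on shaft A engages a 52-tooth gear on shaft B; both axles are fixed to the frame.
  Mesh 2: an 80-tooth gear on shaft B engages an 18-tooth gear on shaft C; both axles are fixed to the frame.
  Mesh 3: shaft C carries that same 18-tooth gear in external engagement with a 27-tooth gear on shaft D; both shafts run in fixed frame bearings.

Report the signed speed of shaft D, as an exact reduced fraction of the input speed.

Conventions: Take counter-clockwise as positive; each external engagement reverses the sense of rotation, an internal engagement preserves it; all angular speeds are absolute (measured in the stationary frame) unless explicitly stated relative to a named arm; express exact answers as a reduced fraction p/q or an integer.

3-mesh fixed-axis compound train (all bearings frame-fixed)
mesh 1 [49T→52T]: |ω|/ω_in = 1×49/52 = 49/52, sense flips to −
mesh 2 [80T→18T]: |ω|/ω_in = (49/52)×80/18 = 490/117, sense flips to +
mesh 3 [18T→27T]: |ω|/ω_in = (490/117)×18/27 = 980/351, sense flips to −
signed output speed (× input speed) = -980/351

-980/351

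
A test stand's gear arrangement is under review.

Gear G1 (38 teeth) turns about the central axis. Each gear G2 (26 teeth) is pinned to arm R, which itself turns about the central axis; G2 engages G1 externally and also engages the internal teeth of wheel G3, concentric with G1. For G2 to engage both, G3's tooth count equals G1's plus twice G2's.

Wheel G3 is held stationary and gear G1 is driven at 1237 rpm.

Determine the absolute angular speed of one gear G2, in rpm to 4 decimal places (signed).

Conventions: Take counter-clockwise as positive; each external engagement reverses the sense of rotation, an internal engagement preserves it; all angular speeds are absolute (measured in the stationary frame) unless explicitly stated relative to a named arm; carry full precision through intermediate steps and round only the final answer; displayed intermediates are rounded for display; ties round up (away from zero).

planetary set (38T centre, 26T on arm, 90T internal) — Willis relation
normalise by the input: solve with ω_sun = 1, then scale by 1237 rpm
ring teeth: 38 + 2·26 = 90
38(ω_sun−ω_arm) = −90(ω_ring−ω_arm),  ω_ring = 0, ω_sun = 1
38(1−ω_arm) = −90(0−ω_arm)  ⇒  128·ω_arm = 38  ⇒  ω_arm = 19/64
sun–planet mesh: 38·(1−19/64) = −26·(ω_p−ω_arm)  ⇒  ω_p−ω_arm = -855/832
ω_p = 19/64 − 855/832 = -19/26
scale: ω_p = -19/26 × 1237 rpm = -903.9615 rpm

-903.9615 rpm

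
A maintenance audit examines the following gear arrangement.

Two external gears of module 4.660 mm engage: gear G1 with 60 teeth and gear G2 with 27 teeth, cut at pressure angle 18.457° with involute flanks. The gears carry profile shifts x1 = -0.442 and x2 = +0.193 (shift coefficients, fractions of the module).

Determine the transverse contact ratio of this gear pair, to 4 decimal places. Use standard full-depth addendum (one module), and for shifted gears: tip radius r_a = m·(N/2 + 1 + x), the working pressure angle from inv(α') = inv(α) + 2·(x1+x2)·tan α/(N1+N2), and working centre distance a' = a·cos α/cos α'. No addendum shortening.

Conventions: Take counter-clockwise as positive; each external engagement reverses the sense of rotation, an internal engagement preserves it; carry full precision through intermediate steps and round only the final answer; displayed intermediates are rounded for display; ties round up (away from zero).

1.8118

single-mesh involute tooth geometry (60T engaging 27T at module 4.660)
base radii: r_b1 = 132.608901, r_b2 = 59.674005
tip radii: r_a1 = 142.400280, r_a2 = 68.469380
inv(α') = inv(18.457°) + 2·(-0.442+0.193)·tan α/(60+27) = 0.00971510  ⇒  α' = 17.41247°
a' = a·cos α / cos α' = 202.7100·cos 18.457°/cos 17.41247° = 201.517395
action lengths: √(r_a1²−r_b1²) = 51.891417, √(r_a2²−r_b2²) = 33.571849
base pitch p_b = π·m·cos α = 13.886772
CR = (51.891417 + 33.571849 − 201.517395·sin 17.41247°)/13.886772 = 1.811760
contact ratio ≈ 1.8118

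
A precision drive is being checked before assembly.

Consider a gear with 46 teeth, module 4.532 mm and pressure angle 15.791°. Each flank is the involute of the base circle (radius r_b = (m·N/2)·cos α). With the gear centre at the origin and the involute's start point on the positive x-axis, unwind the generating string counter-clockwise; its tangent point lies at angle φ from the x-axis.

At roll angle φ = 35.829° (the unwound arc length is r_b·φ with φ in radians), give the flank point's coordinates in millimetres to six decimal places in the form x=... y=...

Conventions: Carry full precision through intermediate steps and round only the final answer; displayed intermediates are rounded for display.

x=118.037472 y=7.860437

class = single-mesh tooth geometry [base-circle involute, m = 4.532, 46T]
pitch radius r_p = m·N/2 = 4.532·46/2 = 104.236000
base radius r_b = r_p·cos α = 104.236000·cos 15.791° = 100.302212
roll angle φ = 35.829° = 0.62533402 rad
x = r_b·(cos φ + φ·sin φ) = 118.037472
y = r_b·(sin φ − φ·cos φ) = 7.860437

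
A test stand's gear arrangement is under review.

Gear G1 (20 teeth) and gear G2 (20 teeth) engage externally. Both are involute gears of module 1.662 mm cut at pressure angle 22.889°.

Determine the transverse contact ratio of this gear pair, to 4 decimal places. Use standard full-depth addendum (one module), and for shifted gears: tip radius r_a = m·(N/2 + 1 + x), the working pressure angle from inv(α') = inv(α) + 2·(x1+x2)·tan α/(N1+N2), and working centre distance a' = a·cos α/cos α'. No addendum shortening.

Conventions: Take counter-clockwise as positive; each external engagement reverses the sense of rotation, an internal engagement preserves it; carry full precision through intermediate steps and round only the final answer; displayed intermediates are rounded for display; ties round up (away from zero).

topology: single-mesh involute geometry — m = 1.662, 20T/20T pair
base radii: r_b1 = 15.311343, r_b2 = 15.311343
tip radii: r_a1 = 18.282000, r_a2 = 18.282000
no profile shift: α' = α, a' = a
action lengths: √(r_a1²−r_b1²) = 9.989710, √(r_a2²−r_b2²) = 9.989710
base pitch p_b = π·m·cos α = 4.810200
CR = (9.989710 + 9.989710 − 33.240000·sin 22.88900°)/4.810200 = 1.465806
contact ratio ≈ 1.4658

1.4658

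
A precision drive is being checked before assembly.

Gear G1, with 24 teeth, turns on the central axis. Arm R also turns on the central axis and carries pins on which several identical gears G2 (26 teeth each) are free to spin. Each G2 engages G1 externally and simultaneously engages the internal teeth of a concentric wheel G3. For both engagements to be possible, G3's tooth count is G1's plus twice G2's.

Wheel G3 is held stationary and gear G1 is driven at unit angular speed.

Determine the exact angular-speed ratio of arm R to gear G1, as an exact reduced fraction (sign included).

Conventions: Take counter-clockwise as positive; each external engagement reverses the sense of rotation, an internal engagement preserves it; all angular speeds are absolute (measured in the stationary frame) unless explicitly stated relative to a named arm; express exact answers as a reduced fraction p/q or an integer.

6/25

planetary set (24T centre, 26T on arm, 76T internal) — Willis relation
ring teeth: 24 + 2·26 = 76
24(ω_sun−ω_arm) = −76(ω_ring−ω_arm),  ω_ring = 0, ω_sun = 1
24(1−ω_arm) = −76(0−ω_arm)  ⇒  100·ω_arm = 24  ⇒  ω_arm = 6/25
ω_out/ω_in = 6/25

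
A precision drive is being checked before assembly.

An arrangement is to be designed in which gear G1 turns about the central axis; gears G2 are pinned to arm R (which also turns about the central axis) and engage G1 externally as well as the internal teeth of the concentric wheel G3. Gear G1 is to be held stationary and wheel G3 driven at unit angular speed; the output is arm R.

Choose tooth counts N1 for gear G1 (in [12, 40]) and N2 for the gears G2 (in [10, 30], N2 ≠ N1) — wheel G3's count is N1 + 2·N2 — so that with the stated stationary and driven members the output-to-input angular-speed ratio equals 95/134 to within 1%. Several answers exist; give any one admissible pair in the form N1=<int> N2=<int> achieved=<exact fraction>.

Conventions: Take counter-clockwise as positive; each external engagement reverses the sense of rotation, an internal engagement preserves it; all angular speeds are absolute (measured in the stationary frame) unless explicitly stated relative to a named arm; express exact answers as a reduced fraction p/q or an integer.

class = planetary set [ratio 95/134 wanted; Willis about the carrier]
Willis with ω_sun = 0: ω_arm/ω_ring = N3/(N1+N3); set equal to 95/134  ⇒  N3/N1 = (95/134)/(1 − 95/134) = 95/39
N3 = N1 + 2·N2  ⇒  N2/N1 = (N3/N1 − 1)/2 = (95/39 − 1)/2 = 28/39
smallest multiple with N1 ≥ 12 and N2 ≥ 10: k = 1  ⇒  N1 = 1·39 = 39, N2 = 1·28 = 28 (N1 ≤ 40, N2 ≤ 30, N2 ≠ N1 ✓), N3 = 39 + 2·28 = 95
check: N3/(N1+N3) with N1 = 39, N3 = 95 gives 95/134; |achieved − target| = 0 ≤ 19/2680 ✓

N1=39 N2=28 achieved=95/134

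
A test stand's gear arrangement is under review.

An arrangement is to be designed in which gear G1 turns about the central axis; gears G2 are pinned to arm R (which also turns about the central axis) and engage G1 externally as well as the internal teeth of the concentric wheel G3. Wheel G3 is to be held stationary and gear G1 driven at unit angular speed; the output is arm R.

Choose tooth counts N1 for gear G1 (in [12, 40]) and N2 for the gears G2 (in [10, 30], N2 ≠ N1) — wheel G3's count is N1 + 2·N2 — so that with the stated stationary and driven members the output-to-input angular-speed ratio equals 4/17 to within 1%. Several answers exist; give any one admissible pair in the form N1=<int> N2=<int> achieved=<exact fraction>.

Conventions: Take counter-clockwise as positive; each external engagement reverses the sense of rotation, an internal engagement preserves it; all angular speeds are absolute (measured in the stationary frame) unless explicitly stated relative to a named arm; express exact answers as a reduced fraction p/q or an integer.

planetary set to be sized for 4/17 (Willis relation)
Willis with ω_ring = 0: ω_arm/ω_sun = N1/(N1+N3); set equal to 4/17  ⇒  N3/N1 = 1/(4/17) − 1 = 13/4
N3 = N1 + 2·N2  ⇒  N2/N1 = (N3/N1 − 1)/2 = (13/4 − 1)/2 = 9/8
smallest multiple with N1 ≥ 12 and N2 ≥ 10: k = 2  ⇒  N1 = 2·8 = 16, N2 = 2·9 = 18 (N1 ≤ 40, N2 ≤ 30, N2 ≠ N1 ✓), N3 = 16 + 2·18 = 52
check: N1/(N1+N3) with N1 = 16, N3 = 52 gives 4/17; |achieved − target| = 0 ≤ 1/425 ✓

N1=16 N2=18 achieved=4/17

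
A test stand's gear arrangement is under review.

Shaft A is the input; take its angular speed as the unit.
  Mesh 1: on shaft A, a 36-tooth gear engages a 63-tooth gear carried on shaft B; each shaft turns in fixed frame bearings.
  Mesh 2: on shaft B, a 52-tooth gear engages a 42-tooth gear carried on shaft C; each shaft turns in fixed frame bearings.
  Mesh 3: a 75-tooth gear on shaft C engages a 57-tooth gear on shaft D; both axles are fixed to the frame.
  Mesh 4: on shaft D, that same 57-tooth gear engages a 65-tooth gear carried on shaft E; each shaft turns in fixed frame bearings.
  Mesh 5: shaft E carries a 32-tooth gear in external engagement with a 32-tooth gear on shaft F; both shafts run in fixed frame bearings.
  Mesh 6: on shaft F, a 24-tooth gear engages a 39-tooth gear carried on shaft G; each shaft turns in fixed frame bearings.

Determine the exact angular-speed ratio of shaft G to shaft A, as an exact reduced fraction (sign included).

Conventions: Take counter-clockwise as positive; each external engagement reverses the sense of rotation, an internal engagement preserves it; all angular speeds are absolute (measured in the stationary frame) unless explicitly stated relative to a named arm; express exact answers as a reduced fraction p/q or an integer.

320/637

class = fixed-axis compound train [6 meshes; 6 ratios multiply, 6 sense flips]
mesh 1 [36T→63T]: running ratio 4/7, sense −
mesh 2 [52T→42T]: running ratio 104/147, sense +
mesh 3 [75T→57T]: running ratio 2600/2793, sense −
mesh 4 [57T→65T]: running ratio 40/49, sense +
mesh 5 [32T→32T]: running ratio 40/49, sense −
mesh 6 [24T→39T]: running ratio 320/637, sense +
ω_out/ω_in = 320/637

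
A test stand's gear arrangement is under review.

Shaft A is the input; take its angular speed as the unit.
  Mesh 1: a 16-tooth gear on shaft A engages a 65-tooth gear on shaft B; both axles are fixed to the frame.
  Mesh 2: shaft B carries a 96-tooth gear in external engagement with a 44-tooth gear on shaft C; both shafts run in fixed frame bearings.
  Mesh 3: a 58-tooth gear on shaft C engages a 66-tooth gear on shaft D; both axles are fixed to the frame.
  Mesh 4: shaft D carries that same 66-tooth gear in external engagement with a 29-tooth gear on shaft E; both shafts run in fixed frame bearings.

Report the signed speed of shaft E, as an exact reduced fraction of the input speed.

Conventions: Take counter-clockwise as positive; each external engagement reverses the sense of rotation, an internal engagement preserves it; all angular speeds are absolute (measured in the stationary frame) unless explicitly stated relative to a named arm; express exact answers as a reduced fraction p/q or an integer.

768/715

4-mesh fixed-axis compound train (all bearings frame-fixed)
mesh 1 [16T→65T]: |ω|/ω_in = 1×16/65 = 16/65, sense flips to −
mesh 2 [96T→44T]: |ω|/ω_in = (16/65)×96/44 = 384/715, sense flips to +
mesh 3 [58T→66T]: |ω|/ω_in = (384/715)×58/66 = 3712/7865, sense flips to −
mesh 4 [66T→29T]: |ω|/ω_in = (3712/7865)×66/29 = 768/715, sense flips to +
signed output speed (× input speed) = 768/715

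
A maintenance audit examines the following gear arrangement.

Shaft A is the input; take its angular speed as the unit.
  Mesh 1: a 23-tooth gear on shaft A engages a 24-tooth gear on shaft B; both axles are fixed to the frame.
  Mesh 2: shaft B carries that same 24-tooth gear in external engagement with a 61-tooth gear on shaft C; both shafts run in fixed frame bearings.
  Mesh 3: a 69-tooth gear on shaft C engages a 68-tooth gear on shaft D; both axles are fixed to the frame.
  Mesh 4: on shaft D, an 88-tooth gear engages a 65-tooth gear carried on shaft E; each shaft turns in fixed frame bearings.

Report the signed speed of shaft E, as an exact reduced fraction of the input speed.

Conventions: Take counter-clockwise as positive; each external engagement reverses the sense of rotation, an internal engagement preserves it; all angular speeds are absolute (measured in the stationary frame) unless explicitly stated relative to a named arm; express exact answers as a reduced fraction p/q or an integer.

34914/67405

4-mesh fixed-axis compound train (all bearings frame-fixed)
mesh 1 [23T→24T]: |ω|/ω_in = 1×23/24 = 23/24, sense flips to −
mesh 2 [24T→61T]: |ω|/ω_in = (23/24)×24/61 = 23/61, sense flips to +
mesh 3 [69T→68T]: |ω|/ω_in = (23/61)×69/68 = 1587/4148, sense flips to −
mesh 4 [88T→65T]: |ω|/ω_in = (1587/4148)×88/65 = 34914/67405, sense flips to +
signed output speed (× input speed) = 34914/67405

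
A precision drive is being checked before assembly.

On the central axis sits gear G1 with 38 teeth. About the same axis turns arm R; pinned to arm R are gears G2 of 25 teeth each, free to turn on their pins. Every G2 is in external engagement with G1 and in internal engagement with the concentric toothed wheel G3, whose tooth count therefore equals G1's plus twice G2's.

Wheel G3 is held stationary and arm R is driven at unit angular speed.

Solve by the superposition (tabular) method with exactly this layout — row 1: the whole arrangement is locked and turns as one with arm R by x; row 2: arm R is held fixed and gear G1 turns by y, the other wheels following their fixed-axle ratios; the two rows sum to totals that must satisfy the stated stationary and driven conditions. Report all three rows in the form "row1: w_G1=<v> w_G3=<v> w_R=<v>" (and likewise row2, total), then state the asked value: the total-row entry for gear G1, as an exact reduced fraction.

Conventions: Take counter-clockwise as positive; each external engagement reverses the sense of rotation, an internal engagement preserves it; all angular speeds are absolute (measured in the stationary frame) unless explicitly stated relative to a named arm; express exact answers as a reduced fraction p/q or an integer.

row1: w_G1=1 w_G3=1 w_R=1
row2: w_G1=44/19 w_G3=-1 w_R=0
total: w_G1=63/19 w_G3=0 w_R=1
asked value: 63/19

topology: planetary set — G1 38T / G2 25T / G3 88T, arm = carrier (Willis)
row 1 (train locked, turned with arm): all members turn x
superposition row 2 [arm held]: sun y, ring −(38/88)·y, arm 0
boundary: total ω_ring = x − (38/88)·y = 0 and total ω_arm = x = 1  ⇒  y = 44/19, x = 1
row 2 ring = −(38/88)·44/19 = -1
totals (row 1 + row 2): sun 1 + 44/19 = 63/19, ring 1 + (-1) = 0, arm 1 + 0 = 1
asked cell (total, sun) = 63/19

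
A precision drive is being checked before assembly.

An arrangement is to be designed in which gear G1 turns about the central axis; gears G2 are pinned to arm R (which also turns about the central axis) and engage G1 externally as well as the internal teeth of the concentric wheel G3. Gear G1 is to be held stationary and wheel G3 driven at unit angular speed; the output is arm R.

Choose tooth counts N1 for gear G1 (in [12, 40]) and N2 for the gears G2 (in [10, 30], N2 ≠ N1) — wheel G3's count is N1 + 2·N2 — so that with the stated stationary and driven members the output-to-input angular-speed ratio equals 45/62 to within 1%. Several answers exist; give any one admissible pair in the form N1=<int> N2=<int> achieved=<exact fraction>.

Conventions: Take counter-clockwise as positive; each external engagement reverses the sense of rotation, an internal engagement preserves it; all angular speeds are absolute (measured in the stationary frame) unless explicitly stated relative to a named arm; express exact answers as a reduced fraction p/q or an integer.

N1=17 N2=14 achieved=45/62

planetary set to be sized for 45/62 (Willis relation)
Willis with ω_sun = 0: ω_arm/ω_ring = N3/(N1+N3); set equal to 45/62  ⇒  N3/N1 = (45/62)/(1 − 45/62) = 45/17
N3 = N1 + 2·N2  ⇒  N2/N1 = (N3/N1 − 1)/2 = (45/17 − 1)/2 = 14/17
smallest multiple with N1 ≥ 12 and N2 ≥ 10: k = 1  ⇒  N1 = 1·17 = 17, N2 = 1·14 = 14 (N1 ≤ 40, N2 ≤ 30, N2 ≠ N1 ✓), N3 = 17 + 2·14 = 45
check: N3/(N1+N3) with N1 = 17, N3 = 45 gives 45/62; |achieved − target| = 0 ≤ 9/1240 ✓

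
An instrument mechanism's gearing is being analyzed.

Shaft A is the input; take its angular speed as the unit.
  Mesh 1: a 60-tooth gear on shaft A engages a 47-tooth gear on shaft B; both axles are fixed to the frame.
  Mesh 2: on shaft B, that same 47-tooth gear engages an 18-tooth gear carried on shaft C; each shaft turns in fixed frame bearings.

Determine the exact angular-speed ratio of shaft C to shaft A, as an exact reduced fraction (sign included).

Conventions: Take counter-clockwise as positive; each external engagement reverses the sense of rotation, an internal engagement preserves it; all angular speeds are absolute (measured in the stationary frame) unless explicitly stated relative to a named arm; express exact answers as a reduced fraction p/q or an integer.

10/3

class = fixed-axis compound train [2 meshes; 2 ratios multiply, 2 sense flips]
mesh 1 [60T→47T]: running ratio 60/47, sense −
mesh 2 [47T→18T]: running ratio 10/3, sense +
ω_out/ω_in = 10/3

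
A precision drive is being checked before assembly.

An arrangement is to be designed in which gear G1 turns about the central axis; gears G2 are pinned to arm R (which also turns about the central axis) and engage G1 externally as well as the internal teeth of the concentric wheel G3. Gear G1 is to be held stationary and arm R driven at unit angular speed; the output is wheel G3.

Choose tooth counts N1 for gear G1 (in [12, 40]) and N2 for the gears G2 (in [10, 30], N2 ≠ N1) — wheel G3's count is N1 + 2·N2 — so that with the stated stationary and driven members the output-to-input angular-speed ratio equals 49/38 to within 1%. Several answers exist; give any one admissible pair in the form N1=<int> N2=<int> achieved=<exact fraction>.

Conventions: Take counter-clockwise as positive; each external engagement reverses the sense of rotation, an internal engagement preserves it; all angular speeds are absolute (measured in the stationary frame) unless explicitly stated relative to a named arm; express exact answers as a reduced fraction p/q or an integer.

topology: planetary set — design target 49/38, arm = carrier (Willis)
Willis with ω_sun = 0: ω_ring/ω_arm = (N1+N3)/N3; set equal to 49/38  ⇒  N3/N1 = 1/(49/38 − 1) = 38/11
N3 = N1 + 2·N2  ⇒  N2/N1 = (N3/N1 − 1)/2 = (38/11 − 1)/2 = 27/22
smallest multiple with N1 ≥ 12 and N2 ≥ 10: k = 1  ⇒  N1 = 1·22 = 22, N2 = 1·27 = 27 (N1 ≤ 40, N2 ≤ 30, N2 ≠ N1 ✓), N3 = 22 + 2·27 = 76
check: (N1+N3)/N3 with N1 = 22, N3 = 76 gives 49/38; |achieved − target| = 0 ≤ 49/3800 ✓

N1=22 N2=27 achieved=49/38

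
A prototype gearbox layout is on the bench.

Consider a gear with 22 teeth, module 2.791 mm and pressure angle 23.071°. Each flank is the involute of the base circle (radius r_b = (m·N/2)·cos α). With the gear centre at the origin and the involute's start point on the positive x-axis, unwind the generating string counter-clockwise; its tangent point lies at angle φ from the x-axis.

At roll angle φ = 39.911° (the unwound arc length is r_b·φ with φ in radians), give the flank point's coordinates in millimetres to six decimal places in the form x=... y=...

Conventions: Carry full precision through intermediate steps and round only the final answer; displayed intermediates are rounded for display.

single-mesh involute tooth geometry (22T wheel at module 2.791)
pitch radius r_p = m·N/2 = 2.791·22/2 = 30.701000
base radius r_b = r_p·cos α = 30.701000·cos 23.071° = 28.245533
roll angle φ = 39.911° = 0.69657836 rad
x = r_b·(cos φ + φ·sin φ) = 34.289074
y = r_b·(sin φ − φ·cos φ) = 3.030521

x=34.289074 y=3.030521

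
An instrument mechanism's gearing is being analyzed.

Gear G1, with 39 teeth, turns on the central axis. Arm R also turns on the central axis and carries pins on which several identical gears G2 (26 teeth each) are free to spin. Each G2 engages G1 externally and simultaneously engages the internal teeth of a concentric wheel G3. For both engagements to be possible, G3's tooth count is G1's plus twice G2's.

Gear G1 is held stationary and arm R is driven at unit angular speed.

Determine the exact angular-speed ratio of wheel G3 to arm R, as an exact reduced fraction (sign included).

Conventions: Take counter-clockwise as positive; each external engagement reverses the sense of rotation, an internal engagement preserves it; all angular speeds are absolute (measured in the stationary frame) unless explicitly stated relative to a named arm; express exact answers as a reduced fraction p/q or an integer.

class = planetary set [G3 = 39+2·26 = 91; Willis about the carrier]
ring teeth: 39 + 2·26 = 91
39(ω_sun−ω_arm) = −91(ω_ring−ω_arm),  ω_sun = 0, ω_arm = 1
ω_ring = 1 − (39/91)(0−1) = 10/7
ω_out/ω_in = 10/7

10/7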